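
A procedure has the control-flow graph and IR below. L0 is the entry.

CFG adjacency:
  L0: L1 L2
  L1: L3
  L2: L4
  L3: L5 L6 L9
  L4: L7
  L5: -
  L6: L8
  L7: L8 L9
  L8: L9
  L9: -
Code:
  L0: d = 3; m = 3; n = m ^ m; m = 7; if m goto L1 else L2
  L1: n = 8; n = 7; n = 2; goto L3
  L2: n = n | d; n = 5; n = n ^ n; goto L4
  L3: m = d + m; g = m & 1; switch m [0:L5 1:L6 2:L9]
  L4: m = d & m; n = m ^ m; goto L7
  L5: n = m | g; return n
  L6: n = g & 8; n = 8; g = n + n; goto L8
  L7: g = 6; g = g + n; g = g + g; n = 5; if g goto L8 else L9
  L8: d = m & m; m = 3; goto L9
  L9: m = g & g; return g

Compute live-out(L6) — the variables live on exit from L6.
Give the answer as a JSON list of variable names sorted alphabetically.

Answer: ["g", "m"]

Analysis:
Per-block:
  L0: {d,m,n} / ∅
  L1: {n} / ∅
  L2: {n} / {d,n}
  L3: {g,m} / {d,m}
  L4: {m,n} / {d,m}
  L5: {n} / {g,m}
  L6: {g,n} / {g}
  L7: {g,n} / {n}
  L8: {d,m} / {m}
  L9: {m} / {g}

Liveness:
  live L0: ∅→{d,m,n}
  live L1: {d,m}→{d,m}
  live L2: {d,m,n}→{d,m}
  live L3: {d,m}→{g,m}
  live L4: {d,m}→{m,n}
  live L5: {g,m}→∅
  live L6: {g,m}→{g,m}
  live L7: {m,n}→{g,m}
  live L8: {g,m}→{g}
  live L9: {g}→∅

live-out(L6) = ["g", "m"]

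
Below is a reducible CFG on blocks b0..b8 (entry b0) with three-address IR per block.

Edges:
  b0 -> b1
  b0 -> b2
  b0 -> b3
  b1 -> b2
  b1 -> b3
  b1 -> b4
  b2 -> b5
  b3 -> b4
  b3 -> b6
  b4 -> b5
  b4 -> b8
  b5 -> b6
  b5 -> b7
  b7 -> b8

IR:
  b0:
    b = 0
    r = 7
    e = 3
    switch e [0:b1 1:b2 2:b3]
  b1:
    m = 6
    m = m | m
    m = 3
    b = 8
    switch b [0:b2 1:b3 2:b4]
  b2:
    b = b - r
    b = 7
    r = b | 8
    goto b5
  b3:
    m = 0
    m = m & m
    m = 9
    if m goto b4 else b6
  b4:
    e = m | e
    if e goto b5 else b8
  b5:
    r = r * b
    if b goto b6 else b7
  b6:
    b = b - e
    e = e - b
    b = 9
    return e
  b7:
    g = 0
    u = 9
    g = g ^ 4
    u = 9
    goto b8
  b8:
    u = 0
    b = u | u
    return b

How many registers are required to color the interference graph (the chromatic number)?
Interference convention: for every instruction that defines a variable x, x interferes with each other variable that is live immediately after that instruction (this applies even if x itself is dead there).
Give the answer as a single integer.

Answer: 4

Working:
Per-block:
  b0 def {b,e,r} use ∅
  b1 def {b,m} use ∅
  b2 def {b,r} use {b,r}
  b3 def {m} use ∅
  b4 def {e} use {e,m}
  b5 def {r} use {b,r}
  b6 def {b,e} use {b,e}
  b7 def {g,u} use ∅
  b8 def {b,u} use ∅

Live sets:
  b0 li=∅ lo={b,e,r}
  b1 li={e,r} lo={b,e,m,r}
  b2 li={b,e,r} lo={b,e,r}
  b3 li={b,e,r} lo={b,e,m,r}
  b4 li={b,e,m,r} lo={b,e,r}
  b5 li={b,e,r} lo={b,e}
  b6 li={b,e} lo=∅
  b7 li=∅ lo=∅
  b8 li=∅ lo=∅

Conflict graph:
  b: {e,m,r}
  e: {b,m,r}
  g: {u}
  m: {b,e,r}
  r: {b,e,m}
  u: {g}

Colouring:
  lower bound: {b,e,m,r} mutually conflict ⇒ χ ≥ 4
  assign b→r0 e→r1 g→r0 m→r2 r→r3 u→r1 — no edge inside a register ⇒ χ ≤ 4
  χ = 4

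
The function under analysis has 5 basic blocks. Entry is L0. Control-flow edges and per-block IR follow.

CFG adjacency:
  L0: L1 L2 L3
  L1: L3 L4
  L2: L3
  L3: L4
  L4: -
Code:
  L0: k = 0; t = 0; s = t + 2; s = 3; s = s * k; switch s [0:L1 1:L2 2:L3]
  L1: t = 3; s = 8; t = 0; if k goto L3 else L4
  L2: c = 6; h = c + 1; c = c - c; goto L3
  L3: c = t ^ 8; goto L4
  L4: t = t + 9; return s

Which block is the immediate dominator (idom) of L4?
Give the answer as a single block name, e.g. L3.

idom tree: L1←L0 L2←L0 L3←L0 L4←L0
Dom at joins:
  L3: preds {L0,L1,L2}: {L0} ∩ {L0,L1} ∩ {L0,L2} = {L0}; idom=L0
  L4: preds {L1,L3}: {L0,L1} ∩ {L0,L3} = {L0}; idom=L0

idom(L4) = L0

Answer: L0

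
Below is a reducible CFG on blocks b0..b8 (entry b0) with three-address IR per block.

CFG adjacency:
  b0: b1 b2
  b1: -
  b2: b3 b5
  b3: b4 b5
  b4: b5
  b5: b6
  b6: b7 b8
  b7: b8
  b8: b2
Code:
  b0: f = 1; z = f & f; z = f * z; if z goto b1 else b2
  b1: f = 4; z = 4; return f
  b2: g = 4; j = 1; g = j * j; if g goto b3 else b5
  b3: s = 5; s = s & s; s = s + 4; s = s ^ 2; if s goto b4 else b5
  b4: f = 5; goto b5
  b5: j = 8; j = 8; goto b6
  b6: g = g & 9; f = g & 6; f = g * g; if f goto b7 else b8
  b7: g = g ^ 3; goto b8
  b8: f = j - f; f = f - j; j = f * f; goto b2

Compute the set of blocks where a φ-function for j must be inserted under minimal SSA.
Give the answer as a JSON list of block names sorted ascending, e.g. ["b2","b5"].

Answer: ["b2"]

Analysis:
idom tree: b1←b0 b2←b0 b3←b2 b4←b3 b5←b2 b6←b5 b7←b6 b8←b6
Dom∩ at merges:
  b2: preds {b0,b8}: {b0} ∩ {b0,b2,b5,b6,b8} = {b0}; idom=b0
  b5: preds {b2,b3,b4}: {b0,b2} ∩ {b0,b2,b3} ∩ {b0,b2,b3,b4} = {b0,b2}; idom=b2
  b8: preds {b6,b7}: {b0,b2,b5,b6} ∩ {b0,b2,b5,b6,b7} = {b0,b2,b5,b6}; idom=b6

DF derivation:
  b2←b0: walk · to b0
  b2←b8: walk b8→b6→b5→b2 to b0
  b5←b2: walk · to b2
  b5←b3: walk b3 to b2
  b5←b4: walk b4→b3 to b2
  b8←b6: walk · to b6
  b8←b7: walk b7 to b6
  b0: DF=∅
  b1: DF=∅
  b2: DF={b2}
  b3: DF={b5}
  b4: DF={b5}
  b5: DF={b2}
  b6: DF={b2}
  b7: DF={b8}
  b8: DF={b2}

φ for j: defs {b2,b5,b8}
  DF⁺ = {b2}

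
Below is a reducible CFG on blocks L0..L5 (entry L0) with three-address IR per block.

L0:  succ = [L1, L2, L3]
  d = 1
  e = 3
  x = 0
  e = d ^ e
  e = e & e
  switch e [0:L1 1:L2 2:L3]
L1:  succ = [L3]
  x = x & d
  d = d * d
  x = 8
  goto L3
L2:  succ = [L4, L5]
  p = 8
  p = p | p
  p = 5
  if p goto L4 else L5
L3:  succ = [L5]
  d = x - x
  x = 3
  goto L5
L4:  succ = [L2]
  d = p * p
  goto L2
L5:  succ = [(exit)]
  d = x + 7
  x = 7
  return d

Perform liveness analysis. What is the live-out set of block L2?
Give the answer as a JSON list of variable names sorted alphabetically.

def/use:
  L0: def={d,e,x} ue=∅
  L1: def={d,x} ue={d,x}
  L2: def={p} ue=∅
  L3: def={d,x} ue={x}
  L4: def={d} ue={p}
  L5: def={d,x} ue={x}

Liveness:
  L0 li=∅ lo={d,x}
  L1 li={d,x} lo={x}
  L2 li={x} lo={p,x}
  L3 li={x} lo={x}
  L4 li={p,x} lo={x}
  L5 li={x} lo=∅

live-out(L2) = ["p", "x"]

Answer: ["p", "x"]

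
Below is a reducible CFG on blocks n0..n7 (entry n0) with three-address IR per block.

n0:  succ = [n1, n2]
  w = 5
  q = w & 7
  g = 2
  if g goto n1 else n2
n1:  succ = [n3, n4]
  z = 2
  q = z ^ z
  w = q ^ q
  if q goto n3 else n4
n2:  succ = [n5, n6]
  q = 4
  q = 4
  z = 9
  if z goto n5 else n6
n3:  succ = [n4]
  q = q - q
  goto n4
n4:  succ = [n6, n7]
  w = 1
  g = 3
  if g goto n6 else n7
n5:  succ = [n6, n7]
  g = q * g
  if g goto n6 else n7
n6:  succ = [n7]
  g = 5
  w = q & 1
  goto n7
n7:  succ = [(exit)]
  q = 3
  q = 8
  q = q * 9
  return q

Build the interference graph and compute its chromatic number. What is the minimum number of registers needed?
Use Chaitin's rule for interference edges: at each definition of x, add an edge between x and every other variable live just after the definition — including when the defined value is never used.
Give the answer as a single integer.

Answer: 3

Working:
def/use:
  n0: def={g,q,w} ue=∅
  n1: def={q,w,z} ue=∅
  n2: def={q,z} ue=∅
  n3: def={q} ue={q}
  n4: def={g,w} ue=∅
  n5: def={g} ue={g,q}
  n6: def={g,w} ue={q}
  n7: def={q} ue=∅

Backward fixpoint:
  n0: in=∅ out={g}
  n1: in=∅ out={q}
  n2: in={g} out={g,q}
  n3: in={q} out={q}
  n4: in={q} out={q}
  n5: in={g,q} out={q}
  n6: in={q} out=∅
  n7: in=∅ out=∅

Conflict graph:
  g — {q,z}
  q — {g,w,z}
  w — {q}
  z — {g,q}

Chromatic number:
  lower bound: {g,q,z} mutually conflict ⇒ χ ≥ 3
  assign g→R1 q→R0 w→R1 z→R2 — no edge inside a register ⇒ χ ≤ 3
  χ = 3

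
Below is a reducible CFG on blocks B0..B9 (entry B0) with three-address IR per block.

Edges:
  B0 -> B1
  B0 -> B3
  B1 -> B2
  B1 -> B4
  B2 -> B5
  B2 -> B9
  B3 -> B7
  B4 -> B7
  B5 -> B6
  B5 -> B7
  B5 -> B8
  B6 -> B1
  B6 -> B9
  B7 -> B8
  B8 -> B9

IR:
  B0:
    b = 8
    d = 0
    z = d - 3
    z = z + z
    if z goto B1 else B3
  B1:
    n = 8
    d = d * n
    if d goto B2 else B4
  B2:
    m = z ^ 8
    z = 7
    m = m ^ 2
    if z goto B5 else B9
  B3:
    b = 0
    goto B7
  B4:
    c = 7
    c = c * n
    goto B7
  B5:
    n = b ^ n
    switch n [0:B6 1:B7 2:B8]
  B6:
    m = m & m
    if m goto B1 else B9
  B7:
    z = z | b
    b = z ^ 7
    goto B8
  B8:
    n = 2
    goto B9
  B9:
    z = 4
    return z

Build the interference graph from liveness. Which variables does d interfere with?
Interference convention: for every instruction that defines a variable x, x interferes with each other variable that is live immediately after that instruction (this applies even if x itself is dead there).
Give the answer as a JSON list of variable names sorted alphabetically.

Block summaries:
  B0: {b,d,z} / ∅
  B1: {d,n} / {d}
  B2: {m,z} / {z}
  B3: {b} / ∅
  B4: {c} / {n}
  B5: {n} / {b,n}
  B6: {m} / {m}
  B7: {b,z} / {b,z}
  B8: {n} / ∅
  B9: {z} / ∅

Liveness:
  B0 li=∅ lo={b,d,z}
  B1 li={b,d,z} lo={b,d,n,z}
  B2 li={b,d,n,z} lo={b,d,m,n,z}
  B3 li={z} lo={b,z}
  B4 li={b,n,z} lo={b,z}
  B5 li={b,d,m,n,z} lo={b,d,m,z}
  B6 li={b,d,m,z} lo={b,d,z}
  B7 li={b,z} lo=∅
  B8 li=∅ lo=∅
  B9 li=∅ lo=∅

Conflict graph:
  b↔{c,d,m,n,z}
  c↔{b,n,z}
  d↔{b,m,n,z}
  m↔{b,d,n,z}
  n↔{b,c,d,m,z}
  z↔{b,c,d,m,n}

N(d) = ["b", "m", "n", "z"]

Answer: ["b", "m", "n", "z"]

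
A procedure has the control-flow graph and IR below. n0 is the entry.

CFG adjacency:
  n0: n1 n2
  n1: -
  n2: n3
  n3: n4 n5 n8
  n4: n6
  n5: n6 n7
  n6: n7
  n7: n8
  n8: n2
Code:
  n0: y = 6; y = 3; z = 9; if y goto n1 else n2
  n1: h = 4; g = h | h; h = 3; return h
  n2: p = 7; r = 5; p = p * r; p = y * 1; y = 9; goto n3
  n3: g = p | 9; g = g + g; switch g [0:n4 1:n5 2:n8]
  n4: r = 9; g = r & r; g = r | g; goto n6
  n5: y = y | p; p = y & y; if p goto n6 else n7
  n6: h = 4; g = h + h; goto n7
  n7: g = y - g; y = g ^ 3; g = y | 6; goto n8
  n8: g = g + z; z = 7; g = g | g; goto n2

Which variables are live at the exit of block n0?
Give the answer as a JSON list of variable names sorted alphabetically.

Answer: ["y", "z"]

Derivation:
Per-block:
  n0: def={y,z} ue=∅
  n1: def={g,h} ue=∅
  n2: def={p,r,y} ue={y}
  n3: def={g} ue={p}
  n4: def={g,r} ue=∅
  n5: def={p,y} ue={p,y}
  n6: def={g,h} ue=∅
  n7: def={g,y} ue={g,y}
  n8: def={g,z} ue={g,z}

Liveness:
  n0: in=∅ out={y,z}
  n1: in=∅ out=∅
  n2: in={y,z} out={p,y,z}
  n3: in={p,y,z} out={g,p,y,z}
  n4: in={y,z} out={y,z}
  n5: in={g,p,y,z} out={g,y,z}
  n6: in={y,z} out={g,y,z}
  n7: in={g,y,z} out={g,y,z}
  n8: in={g,y,z} out={y,z}

live-out(n0) = ["y", "z"]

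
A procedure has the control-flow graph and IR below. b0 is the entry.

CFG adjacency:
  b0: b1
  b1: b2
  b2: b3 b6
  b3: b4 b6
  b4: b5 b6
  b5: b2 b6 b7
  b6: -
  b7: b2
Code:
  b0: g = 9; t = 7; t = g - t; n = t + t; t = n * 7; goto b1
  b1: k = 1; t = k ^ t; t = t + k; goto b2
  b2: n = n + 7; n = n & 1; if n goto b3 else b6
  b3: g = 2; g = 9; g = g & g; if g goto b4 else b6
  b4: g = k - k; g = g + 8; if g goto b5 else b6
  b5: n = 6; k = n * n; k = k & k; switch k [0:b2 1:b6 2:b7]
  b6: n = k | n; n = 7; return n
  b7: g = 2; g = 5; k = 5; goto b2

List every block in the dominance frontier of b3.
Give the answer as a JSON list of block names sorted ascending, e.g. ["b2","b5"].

Answer: ["b2", "b6"]

Derivation:
idom tree: b1←b0 b2←b1 b3←b2 b4←b3 b5←b4 b6←b2 b7←b5
Dom at joins:
  b2: preds {b1,b5,b7}: {b0,b1} ∩ {b0,b1,b2,b3,b4,b5} ∩ {b0,b1,b2,b3,b4,b5,b7} = {b0,b1}; idom=b1
  b6: preds {b2,b3,b4,b5}: {b0,b1,b2} ∩ {b0,b1,b2,b3} ∩ {b0,b1,b2,b3,b4} ∩ {b0,b1,b2,b3,b4,b5} = {b0,b1,b2}; idom=b2

DF derivation:
  join b2 pred b1: · stop@b1
  join b2 pred b5: b5→b4→b3→b2 stop@b1
  join b2 pred b7: b7→b5→b4→b3→b2 stop@b1
  join b6 pred b2: · stop@b2
  join b6 pred b3: b3 stop@b2
  join b6 pred b4: b4→b3 stop@b2
  join b6 pred b5: b5→b4→b3 stop@b2
  DF(b0)=∅
  DF(b1)=∅
  DF(b2)={b2}
  DF(b3)={b2,b6}
  DF(b4)={b2,b6}
  DF(b5)={b2,b6}
  DF(b6)=∅
  DF(b7)={b2}

DF(b3) = ["b2", "b6"]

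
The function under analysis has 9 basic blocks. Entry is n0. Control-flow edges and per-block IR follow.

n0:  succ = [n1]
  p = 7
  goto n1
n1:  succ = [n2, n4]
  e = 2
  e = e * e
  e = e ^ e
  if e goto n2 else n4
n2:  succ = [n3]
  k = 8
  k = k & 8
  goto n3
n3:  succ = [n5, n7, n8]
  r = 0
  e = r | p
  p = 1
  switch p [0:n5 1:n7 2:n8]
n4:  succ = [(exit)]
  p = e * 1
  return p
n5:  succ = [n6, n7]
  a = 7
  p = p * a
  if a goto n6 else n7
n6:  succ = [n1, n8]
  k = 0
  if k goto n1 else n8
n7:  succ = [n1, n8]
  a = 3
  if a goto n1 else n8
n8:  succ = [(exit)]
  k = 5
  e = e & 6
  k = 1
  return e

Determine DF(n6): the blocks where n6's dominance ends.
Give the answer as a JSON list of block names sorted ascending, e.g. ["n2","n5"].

idom tree: n1←n0 n2←n1 n3←n2 n4←n1 n5←n3 n6←n5 n7←n3 n8←n3
Dom at joins:
  n1: preds {n0,n6,n7}: {n0} ∩ {n0,n1,n2,n3,n5,n6} ∩ {n0,n1,n2,n3,n7} = {n0}; idom=n0
  n7: preds {n3,n5}: {n0,n1,n2,n3} ∩ {n0,n1,n2,n3,n5} = {n0,n1,n2,n3}; idom=n3
  n8: preds {n3,n6,n7}: {n0,n1,n2,n3} ∩ {n0,n1,n2,n3,n5,n6} ∩ {n0,n1,n2,n3,n7} = {n0,n1,n2,n3}; idom=n3

DF walk-up:
  n1←n0: walk · to n0
  n1←n6: walk n6→n5→n3→n2→n1 to n0
  n1←n7: walk n7→n3→n2→n1 to n0
  n7←n3: walk · to n3
  n7←n5: walk n5 to n3
  n8←n3: walk · to n3
  n8←n6: walk n6→n5 to n3
  n8←n7: walk n7 to n3
  n0 → ∅
  n1 → {n1}
  n2 → {n1}
  n3 → {n1}
  n4 → ∅
  n5 → {n1,n7,n8}
  n6 → {n1,n8}
  n7 → {n1,n8}
  n8 → ∅

DF(n6) = ["n1", "n8"]

Answer: ["n1", "n8"]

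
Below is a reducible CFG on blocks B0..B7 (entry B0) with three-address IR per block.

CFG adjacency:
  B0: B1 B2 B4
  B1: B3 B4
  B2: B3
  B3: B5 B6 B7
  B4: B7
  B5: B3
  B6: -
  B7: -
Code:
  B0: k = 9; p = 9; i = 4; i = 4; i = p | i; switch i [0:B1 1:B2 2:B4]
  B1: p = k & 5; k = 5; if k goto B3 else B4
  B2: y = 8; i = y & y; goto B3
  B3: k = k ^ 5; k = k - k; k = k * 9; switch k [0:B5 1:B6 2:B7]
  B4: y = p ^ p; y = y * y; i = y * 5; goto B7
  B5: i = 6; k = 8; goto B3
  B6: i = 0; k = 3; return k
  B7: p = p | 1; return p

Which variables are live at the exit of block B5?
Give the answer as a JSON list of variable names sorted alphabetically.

Block summaries:
  B0: def={i,k,p} ue=∅
  B1: def={k,p} ue={k}
  B2: def={i,y} ue=∅
  B3: def={k} ue={k}
  B4: def={i,y} ue={p}
  B5: def={i,k} ue=∅
  B6: def={i,k} ue=∅
  B7: def={p} ue={p}

Backward fixpoint:
  B0 li=∅ lo={k,p}
  B1 li={k} lo={k,p}
  B2 li={k,p} lo={k,p}
  B3 li={k,p} lo={p}
  B4 li={p} lo={p}
  B5 li={p} lo={k,p}
  B6 li=∅ lo=∅
  B7 li={p} lo=∅

live-out(B5) = ["k", "p"]

Answer: ["k", "p"]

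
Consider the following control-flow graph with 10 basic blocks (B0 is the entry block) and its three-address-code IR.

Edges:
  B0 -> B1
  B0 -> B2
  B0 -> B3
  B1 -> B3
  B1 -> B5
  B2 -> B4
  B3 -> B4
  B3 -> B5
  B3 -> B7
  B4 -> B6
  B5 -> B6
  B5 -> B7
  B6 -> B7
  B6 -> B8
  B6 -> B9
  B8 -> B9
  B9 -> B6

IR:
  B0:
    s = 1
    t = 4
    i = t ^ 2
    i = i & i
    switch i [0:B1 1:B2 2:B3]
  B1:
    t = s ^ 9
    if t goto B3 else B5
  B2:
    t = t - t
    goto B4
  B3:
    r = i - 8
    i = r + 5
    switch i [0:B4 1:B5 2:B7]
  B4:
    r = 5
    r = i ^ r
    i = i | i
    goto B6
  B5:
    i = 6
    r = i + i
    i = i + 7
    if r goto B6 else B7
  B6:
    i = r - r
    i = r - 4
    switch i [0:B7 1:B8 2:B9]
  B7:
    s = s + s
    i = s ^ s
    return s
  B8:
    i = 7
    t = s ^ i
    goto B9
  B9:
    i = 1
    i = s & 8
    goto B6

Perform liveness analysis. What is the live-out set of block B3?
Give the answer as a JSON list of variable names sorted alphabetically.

Block summaries:
  B0: {i,s,t} / ∅
  B1: {t} / {s}
  B2: {t} / {t}
  B3: {i,r} / {i}
  B4: {i,r} / {i}
  B5: {i,r} / ∅
  B6: {i} / {r}
  B7: {i,s} / {s}
  B8: {i,t} / {s}
  B9: {i} / {s}

Backward fixpoint:
  B0: in=∅ out={i,s,t}
  B1: in={i,s} out={i,s}
  B2: in={i,s,t} out={i,s}
  B3: in={i,s} out={i,s}
  B4: in={i,s} out={r,s}
  B5: in={s} out={r,s}
  B6: in={r,s} out={r,s}
  B7: in={s} out=∅
  B8: in={r,s} out={r,s}
  B9: in={r,s} out={r,s}

live-out(B3) = ["i", "s"]

Answer: ["i", "s"]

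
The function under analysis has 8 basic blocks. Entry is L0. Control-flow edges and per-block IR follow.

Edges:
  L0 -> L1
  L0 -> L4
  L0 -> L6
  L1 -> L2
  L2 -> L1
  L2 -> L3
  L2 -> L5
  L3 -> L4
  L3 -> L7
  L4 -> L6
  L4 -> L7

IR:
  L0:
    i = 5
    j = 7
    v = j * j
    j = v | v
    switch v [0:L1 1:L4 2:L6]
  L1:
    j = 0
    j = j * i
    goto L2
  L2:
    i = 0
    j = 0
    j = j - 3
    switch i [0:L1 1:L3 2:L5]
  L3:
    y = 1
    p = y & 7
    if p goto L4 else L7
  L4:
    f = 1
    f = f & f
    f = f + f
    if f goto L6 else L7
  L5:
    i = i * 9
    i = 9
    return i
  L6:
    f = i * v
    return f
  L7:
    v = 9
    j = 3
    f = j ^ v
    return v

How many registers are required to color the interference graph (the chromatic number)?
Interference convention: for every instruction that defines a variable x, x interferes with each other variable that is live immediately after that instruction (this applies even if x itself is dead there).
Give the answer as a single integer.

Answer: 3

Working:
Per-block:
  L0: {i,j,v} / ∅
  L1: {j} / {i}
  L2: {i,j} / ∅
  L3: {p,y} / ∅
  L4: {f} / ∅
  L5: {i} / {i}
  L6: {f} / {i,v}
  L7: {f,j,v} / ∅

Liveness:
  live L0: ∅→{i,v}
  live L1: {i,v}→{v}
  live L2: {v}→{i,v}
  live L3: {i,v}→{i,v}
  live L4: {i,v}→{i,v}
  live L5: {i}→∅
  live L6: {i,v}→∅
  live L7: ∅→∅

Interference:
  f — {i,v}
  i — {f,j,p,v,y}
  j — {i,v}
  p — {i,v}
  v — {f,i,j,p,y}
  y — {i,v}

Colouring:
  clique {f,i,v} ⇒ need ≥ 3
  3-colouring: R0={i}  R1={v}  R2={f,j,p,y}
  χ = 3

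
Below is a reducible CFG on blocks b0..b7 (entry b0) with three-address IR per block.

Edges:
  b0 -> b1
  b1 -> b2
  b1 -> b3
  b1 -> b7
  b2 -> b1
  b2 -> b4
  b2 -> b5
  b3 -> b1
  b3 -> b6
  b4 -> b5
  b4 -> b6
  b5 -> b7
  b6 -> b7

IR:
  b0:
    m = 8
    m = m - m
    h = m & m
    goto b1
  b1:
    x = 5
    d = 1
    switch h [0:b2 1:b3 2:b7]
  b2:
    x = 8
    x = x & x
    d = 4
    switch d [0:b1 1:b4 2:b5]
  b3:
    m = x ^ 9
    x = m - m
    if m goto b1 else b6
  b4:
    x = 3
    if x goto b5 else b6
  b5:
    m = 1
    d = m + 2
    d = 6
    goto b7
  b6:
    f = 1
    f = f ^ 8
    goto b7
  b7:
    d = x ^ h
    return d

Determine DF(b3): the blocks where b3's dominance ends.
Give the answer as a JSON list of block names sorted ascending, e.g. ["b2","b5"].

idom tree: b1←b0 b2←b1 b3←b1 b4←b2 b5←b2 b6←b1 b7←b1
Dom∩ at merges:
  b1: preds {b0,b2,b3}: {b0} ∩ {b0,b1,b2} ∩ {b0,b1,b3} = {b0}; idom=b0
  b5: preds {b2,b4}: {b0,b1,b2} ∩ {b0,b1,b2,b4} = {b0,b1,b2}; idom=b2
  b6: preds {b3,b4}: {b0,b1,b3} ∩ {b0,b1,b2,b4} = {b0,b1}; idom=b1
  b7: preds {b1,b5,b6}: {b0,b1} ∩ {b0,b1,b2,b5} ∩ {b0,b1,b6} = {b0,b1}; idom=b1

DF walk-up:
  join b1 pred b0: · stop@b0
  join b1 pred b2: b2→b1 stop@b0
  join b1 pred b3: b3→b1 stop@b0
  join b5 pred b2: · stop@b2
  join b5 pred b4: b4 stop@b2
  join b6 pred b3: b3 stop@b1
  join b6 pred b4: b4→b2 stop@b1
  join b7 pred b1: · stop@b1
  join b7 pred b5: b5→b2 stop@b1
  join b7 pred b6: b6 stop@b1
  DF(b0)=∅
  DF(b1)={b1}
  DF(b2)={b1,b6,b7}
  DF(b3)={b1,b6}
  DF(b4)={b5,b6}
  DF(b5)={b7}
  DF(b6)={b7}
  DF(b7)=∅

DF(b3) = ["b1", "b6"]

Answer: ["b1", "b6"]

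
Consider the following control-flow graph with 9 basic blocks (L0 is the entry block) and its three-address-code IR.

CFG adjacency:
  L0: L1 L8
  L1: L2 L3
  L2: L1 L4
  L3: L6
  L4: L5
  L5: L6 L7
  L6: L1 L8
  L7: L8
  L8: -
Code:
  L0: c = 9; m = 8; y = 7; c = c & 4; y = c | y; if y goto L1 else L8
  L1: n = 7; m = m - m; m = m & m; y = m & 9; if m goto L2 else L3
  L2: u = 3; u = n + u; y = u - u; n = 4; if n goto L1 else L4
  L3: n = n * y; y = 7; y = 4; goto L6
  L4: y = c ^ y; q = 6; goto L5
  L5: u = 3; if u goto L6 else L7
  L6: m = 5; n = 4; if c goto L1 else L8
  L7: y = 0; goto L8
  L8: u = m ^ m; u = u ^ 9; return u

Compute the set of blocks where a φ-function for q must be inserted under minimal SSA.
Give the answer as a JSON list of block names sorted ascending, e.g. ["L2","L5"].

Answer: ["L1", "L6", "L8"]

Analysis:
idom tree: L1←L0 L2←L1 L3←L1 L4←L2 L5←L4 L6←L1 L7←L5 L8←L0
Join-block Dom:
  L1: preds {L0,L2,L6}: {L0} ∩ {L0,L1,L2} ∩ {L0,L1,L6} = {L0}; idom=L0
  L6: preds {L3,L5}: {L0,L1,L3} ∩ {L0,L1,L2,L4,L5} = {L0,L1}; idom=L1
  L8: preds {L0,L6,L7}: {L0} ∩ {L0,L1,L6} ∩ {L0,L1,L2,L4,L5,L7} = {L0}; idom=L0

Frontier:
  join L1 pred L0: · stop@L0
  join L1 pred L2: L2→L1 stop@L0
  join L1 pred L6: L6→L1 stop@L0
  join L6 pred L3: L3 stop@L1
  join L6 pred L5: L5→L4→L2 stop@L1
  join L8 pred L0: · stop@L0
  join L8 pred L6: L6→L1 stop@L0
  join L8 pred L7: L7→L5→L4→L2→L1 stop@L0
  L0: DF=∅
  L1: DF={L1,L8}
  L2: DF={L1,L6,L8}
  L3: DF={L6}
  L4: DF={L6,L8}
  L5: DF={L6,L8}
  L6: DF={L1,L8}
  L7: DF={L8}
  L8: DF=∅

φ for q: defs {L4}
  DF⁺ = {L1,L6,L8}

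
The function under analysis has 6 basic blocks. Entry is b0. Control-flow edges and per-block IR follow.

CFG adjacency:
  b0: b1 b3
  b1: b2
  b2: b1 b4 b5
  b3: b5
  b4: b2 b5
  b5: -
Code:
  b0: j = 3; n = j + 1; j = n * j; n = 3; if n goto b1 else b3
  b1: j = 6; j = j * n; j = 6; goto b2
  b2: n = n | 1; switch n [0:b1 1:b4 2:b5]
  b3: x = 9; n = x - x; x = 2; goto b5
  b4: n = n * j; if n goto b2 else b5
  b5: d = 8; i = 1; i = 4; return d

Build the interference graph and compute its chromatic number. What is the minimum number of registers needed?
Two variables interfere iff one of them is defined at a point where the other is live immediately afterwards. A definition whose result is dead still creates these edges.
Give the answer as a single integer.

Per-block:
  b0 def {j,n} use ∅
  b1 def {j} use {n}
  b2 def {n} use {n}
  b3 def {n,x} use ∅
  b4 def {n} use {j,n}
  b5 def {d,i} use ∅

Liveness:
  live b0: ∅→{n}
  live b1: {n}→{j,n}
  live b2: {j,n}→{j,n}
  live b3: ∅→∅
  live b4: {j,n}→{j,n}
  live b5: ∅→∅

Interfere edges:
  d↔{i}
  i↔{d}
  j↔{n}
  n↔{j}
  x↔∅

Chromatic number:
  {d,i} pairwise interfere (2-clique) ⇒ χ ≥ 2
  assign d→r0 i→r1 j→r0 n→r1 x→r0 — no edge inside a register ⇒ χ ≤ 2
  χ = 2

Answer: 2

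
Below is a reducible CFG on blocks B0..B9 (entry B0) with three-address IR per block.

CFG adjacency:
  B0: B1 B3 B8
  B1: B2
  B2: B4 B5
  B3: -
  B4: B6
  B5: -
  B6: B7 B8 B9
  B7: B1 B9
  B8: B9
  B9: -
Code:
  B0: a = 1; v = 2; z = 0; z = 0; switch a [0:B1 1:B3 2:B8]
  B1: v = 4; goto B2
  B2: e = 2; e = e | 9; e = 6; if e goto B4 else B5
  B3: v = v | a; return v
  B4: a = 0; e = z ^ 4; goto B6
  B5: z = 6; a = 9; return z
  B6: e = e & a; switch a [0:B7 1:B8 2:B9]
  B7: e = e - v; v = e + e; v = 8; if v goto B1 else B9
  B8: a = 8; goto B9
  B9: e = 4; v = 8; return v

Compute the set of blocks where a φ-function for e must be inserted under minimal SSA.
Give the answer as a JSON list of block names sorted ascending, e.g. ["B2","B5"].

idom tree: B1←B0 B2←B1 B3←B0 B4←B2 B5←B2 B6←B4 B7←B6 B8←B0 B9←B0
Dom at joins:
  B1: preds {B0,B7}: {B0} ∩ {B0,B1,B2,B4,B6,B7} = {B0}; idom=B0
  B8: preds {B0,B6}: {B0} ∩ {B0,B1,B2,B4,B6} = {B0}; idom=B0
  B9: preds {B6,B7,B8}: {B0,B1,B2,B4,B6} ∩ {B0,B1,B2,B4,B6,B7} ∩ {B0,B8} = {B0}; idom=B0

DF derivation:
  B1←B0: walk · to B0
  B1←B7: walk B7→B6→B4→B2→B1 to B0
  B8←B0: walk · to B0
  B8←B6: walk B6→B4→B2→B1 to B0
  B9←B6: walk B6→B4→B2→B1 to B0
  B9←B7: walk B7→B6→B4→B2→B1 to B0
  B9←B8: walk B8 to B0
  B0: DF=∅
  B1: DF={B1,B8,B9}
  B2: DF={B1,B8,B9}
  B3: DF=∅
  B4: DF={B1,B8,B9}
  B5: DF=∅
  B6: DF={B1,B8,B9}
  B7: DF={B1,B9}
  B8: DF={B9}
  B9: DF=∅

φ for e: defs {B2,B4,B6,B7,B9}
  DF⁺ = {B1,B8,B9}

Answer: ["B1", "B8", "B9"]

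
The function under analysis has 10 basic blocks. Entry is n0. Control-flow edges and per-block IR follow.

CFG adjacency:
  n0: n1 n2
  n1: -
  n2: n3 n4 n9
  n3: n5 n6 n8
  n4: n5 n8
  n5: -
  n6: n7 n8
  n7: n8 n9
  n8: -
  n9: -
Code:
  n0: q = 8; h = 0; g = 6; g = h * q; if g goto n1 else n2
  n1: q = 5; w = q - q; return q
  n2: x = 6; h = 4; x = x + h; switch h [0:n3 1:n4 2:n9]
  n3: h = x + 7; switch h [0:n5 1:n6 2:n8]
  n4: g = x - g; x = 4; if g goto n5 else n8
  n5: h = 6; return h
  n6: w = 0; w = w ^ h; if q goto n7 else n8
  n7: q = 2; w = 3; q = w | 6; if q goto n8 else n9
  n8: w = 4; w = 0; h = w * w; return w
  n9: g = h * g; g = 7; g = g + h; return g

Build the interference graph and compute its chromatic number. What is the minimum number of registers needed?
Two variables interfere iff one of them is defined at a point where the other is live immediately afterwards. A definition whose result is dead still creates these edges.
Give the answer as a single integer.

def/use:
  n0 def {g,h,q} use ∅
  n1 def {q,w} use ∅
  n2 def {h,x} use ∅
  n3 def {h} use {x}
  n4 def {g,x} use {g,x}
  n5 def {h} use ∅
  n6 def {w} use {h,q}
  n7 def {q,w} use ∅
  n8 def {h,w} use ∅
  n9 def {g} use {g,h}

Backward fixpoint:
  n0: in=∅ out={g,q}
  n1: in=∅ out=∅
  n2: in={g,q} out={g,h,q,x}
  n3: in={g,q,x} out={g,h,q}
  n4: in={g,x} out=∅
  n5: in=∅ out=∅
  n6: in={g,h,q} out={g,h}
  n7: in={g,h} out={g,h}
  n8: in=∅ out=∅
  n9: in={g,h} out=∅

Conflict graph:
  g — {h,q,w,x}
  h — {g,q,w,x}
  q — {g,h,w,x}
  w — {g,h,q}
  x — {g,h,q}

Chromatic number:
  clique {g,h,q,w} ⇒ need ≥ 4
  4-colouring: c0={g}  c1={h}  c2={q}  c3={w,x}
  χ = 4

Answer: 4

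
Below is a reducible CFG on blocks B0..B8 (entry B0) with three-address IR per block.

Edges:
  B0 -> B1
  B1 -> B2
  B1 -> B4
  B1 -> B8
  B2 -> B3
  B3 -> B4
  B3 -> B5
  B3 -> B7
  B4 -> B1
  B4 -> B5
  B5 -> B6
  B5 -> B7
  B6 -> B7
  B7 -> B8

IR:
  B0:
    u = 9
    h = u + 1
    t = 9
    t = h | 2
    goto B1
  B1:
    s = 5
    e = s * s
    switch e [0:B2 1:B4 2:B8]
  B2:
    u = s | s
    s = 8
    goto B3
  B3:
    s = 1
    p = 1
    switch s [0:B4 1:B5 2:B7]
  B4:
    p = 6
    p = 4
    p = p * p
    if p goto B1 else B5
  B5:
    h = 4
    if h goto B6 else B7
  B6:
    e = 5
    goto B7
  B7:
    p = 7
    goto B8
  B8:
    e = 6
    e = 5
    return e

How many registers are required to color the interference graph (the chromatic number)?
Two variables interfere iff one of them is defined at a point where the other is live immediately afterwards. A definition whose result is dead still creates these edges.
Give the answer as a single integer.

Answer: 2

Working:
Block summaries:
  B0 def {h,t,u} use ∅
  B1 def {e,s} use ∅
  B2 def {s,u} use {s}
  B3 def {p,s} use ∅
  B4 def {p} use ∅
  B5 def {h} use ∅
  B6 def {e} use ∅
  B7 def {p} use ∅
  B8 def {e} use ∅

Backward fixpoint:
  live B0: ∅→∅
  live B1: ∅→{s}
  live B2: {s}→∅
  live B3: ∅→∅
  live B4: ∅→∅
  live B5: ∅→∅
  live B6: ∅→∅
  live B7: ∅→∅
  live B8: ∅→∅

Conflict graph:
  e↔{s}
  h↔{t}
  p↔{s}
  s↔{e,p}
  t↔{h}
  u↔∅

Colouring:
  {e,s} pairwise interfere (2-clique) ⇒ χ ≥ 2
  2-colouring: r0={h,s,u}  r1={e,p,t}
  χ = 2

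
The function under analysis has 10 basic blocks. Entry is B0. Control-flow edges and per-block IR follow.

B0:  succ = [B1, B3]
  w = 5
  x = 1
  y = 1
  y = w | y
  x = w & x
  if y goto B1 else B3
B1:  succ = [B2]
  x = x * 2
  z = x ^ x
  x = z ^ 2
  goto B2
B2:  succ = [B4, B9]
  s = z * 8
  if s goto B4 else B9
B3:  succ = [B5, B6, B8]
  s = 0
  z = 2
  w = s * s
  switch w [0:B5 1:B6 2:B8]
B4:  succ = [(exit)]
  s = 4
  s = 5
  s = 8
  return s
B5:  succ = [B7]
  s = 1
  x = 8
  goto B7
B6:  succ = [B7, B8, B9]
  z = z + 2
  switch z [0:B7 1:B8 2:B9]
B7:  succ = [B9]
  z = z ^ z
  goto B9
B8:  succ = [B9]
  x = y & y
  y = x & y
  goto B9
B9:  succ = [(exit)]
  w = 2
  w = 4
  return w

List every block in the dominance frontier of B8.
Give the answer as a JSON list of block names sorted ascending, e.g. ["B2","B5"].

idom tree: B1←B0 B2←B1 B3←B0 B4←B2 B5←B3 B6←B3 B7←B3 B8←B3 B9←B0
Dom at joins:
  B7: preds {B5,B6}: {B0,B3,B5} ∩ {B0,B3,B6} = {B0,B3}; idom=B3
  B8: preds {B3,B6}: {B0,B3} ∩ {B0,B3,B6} = {B0,B3}; idom=B3
  B9: preds {B2,B6,B7,B8}: {B0,B1,B2} ∩ {B0,B3,B6} ∩ {B0,B3,B7} ∩ {B0,B3,B8} = {B0}; idom=B0

DF walk-up:
  join B7 pred B5: B5 stop@B3
  join B7 pred B6: B6 stop@B3
  join B8 pred B3: · stop@B3
  join B8 pred B6: B6 stop@B3
  join B9 pred B2: B2→B1 stop@B0
  join B9 pred B6: B6→B3 stop@B0
  join B9 pred B7: B7→B3 stop@B0
  join B9 pred B8: B8→B3 stop@B0
  DF(B0)=∅
  DF(B1)={B9}
  DF(B2)={B9}
  DF(B3)={B9}
  DF(B4)=∅
  DF(B5)={B7}
  DF(B6)={B7,B8,B9}
  DF(B7)={B9}
  DF(B8)={B9}
  DF(B9)=∅

DF(B8) = ["B9"]

Answer: ["B9"]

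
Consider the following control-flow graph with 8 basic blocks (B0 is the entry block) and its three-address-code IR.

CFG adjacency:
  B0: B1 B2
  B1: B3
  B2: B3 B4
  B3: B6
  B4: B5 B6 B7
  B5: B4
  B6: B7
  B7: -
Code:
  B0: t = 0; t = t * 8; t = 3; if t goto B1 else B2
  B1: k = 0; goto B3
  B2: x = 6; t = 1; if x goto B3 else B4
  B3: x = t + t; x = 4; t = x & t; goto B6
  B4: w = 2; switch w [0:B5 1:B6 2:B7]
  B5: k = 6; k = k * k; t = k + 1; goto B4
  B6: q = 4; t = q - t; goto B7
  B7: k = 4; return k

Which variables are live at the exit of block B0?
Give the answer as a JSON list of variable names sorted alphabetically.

def/use:
  B0: def={t} ue=∅
  B1: def={k} ue=∅
  B2: def={t,x} ue=∅
  B3: def={t,x} ue={t}
  B4: def={w} ue=∅
  B5: def={k,t} ue=∅
  B6: def={q,t} ue={t}
  B7: def={k} ue=∅

Live sets:
  B0: in=∅ out={t}
  B1: in={t} out={t}
  B2: in=∅ out={t}
  B3: in={t} out={t}
  B4: in={t} out={t}
  B5: in=∅ out={t}
  B6: in={t} out=∅
  B7: in=∅ out=∅

live-out(B0) = ["t"]

Answer: ["t"]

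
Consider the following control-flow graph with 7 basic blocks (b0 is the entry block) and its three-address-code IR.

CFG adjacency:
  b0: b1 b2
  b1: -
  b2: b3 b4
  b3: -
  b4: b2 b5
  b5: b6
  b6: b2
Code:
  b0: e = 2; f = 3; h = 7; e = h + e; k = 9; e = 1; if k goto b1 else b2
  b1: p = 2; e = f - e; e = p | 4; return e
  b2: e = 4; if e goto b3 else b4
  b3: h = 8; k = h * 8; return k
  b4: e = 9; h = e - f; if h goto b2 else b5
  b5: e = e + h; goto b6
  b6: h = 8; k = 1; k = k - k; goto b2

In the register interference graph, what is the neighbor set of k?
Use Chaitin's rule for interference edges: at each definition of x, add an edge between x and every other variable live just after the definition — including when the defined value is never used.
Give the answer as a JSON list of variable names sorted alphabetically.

Answer: ["e", "f"]

Analysis:
Block summaries:
  b0 def {e,f,h,k} use ∅
  b1 def {e,p} use {e,f}
  b2 def {e} use ∅
  b3 def {h,k} use ∅
  b4 def {e,h} use {f}
  b5 def {e} use {e,h}
  b6 def {h,k} use ∅

Live sets:
  b0: in=∅ out={e,f}
  b1: in={e,f} out=∅
  b2: in={f} out={f}
  b3: in=∅ out=∅
  b4: in={f} out={e,f,h}
  b5: in={e,f,h} out={f}
  b6: in={f} out={f}

Conflict graph:
  e↔{f,h,k,p}
  f↔{e,h,k,p}
  h↔{e,f}
  k↔{e,f}
  p↔{e,f}

N(k) = ["e", "f"]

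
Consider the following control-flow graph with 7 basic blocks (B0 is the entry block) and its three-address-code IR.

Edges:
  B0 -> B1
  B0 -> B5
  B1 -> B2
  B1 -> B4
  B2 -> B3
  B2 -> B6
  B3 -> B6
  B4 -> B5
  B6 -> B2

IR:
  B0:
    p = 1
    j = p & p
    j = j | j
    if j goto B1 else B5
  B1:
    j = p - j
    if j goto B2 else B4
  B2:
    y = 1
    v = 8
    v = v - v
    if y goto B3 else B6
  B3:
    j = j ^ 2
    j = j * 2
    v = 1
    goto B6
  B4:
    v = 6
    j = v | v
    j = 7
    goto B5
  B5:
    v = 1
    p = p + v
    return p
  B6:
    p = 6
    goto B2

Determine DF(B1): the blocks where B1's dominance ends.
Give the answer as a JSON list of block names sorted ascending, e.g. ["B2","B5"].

idom tree: B1←B0 B2←B1 B3←B2 B4←B1 B5←B0 B6←B2
Dom∩ at merges:
  B2: preds {B1,B6}: {B0,B1} ∩ {B0,B1,B2,B6} = {B0,B1}; idom=B1
  B5: preds {B0,B4}: {B0} ∩ {B0,B1,B4} = {B0}; idom=B0
  B6: preds {B2,B3}: {B0,B1,B2} ∩ {B0,B1,B2,B3} = {B0,B1,B2}; idom=B2

Frontier:
  join B2 pred B1: · stop@B1
  join B2 pred B6: B6→B2 stop@B1
  join B5 pred B0: · stop@B0
  join B5 pred B4: B4→B1 stop@B0
  join B6 pred B2: · stop@B2
  join B6 pred B3: B3 stop@B2
  B0: DF=∅
  B1: DF={B5}
  B2: DF={B2}
  B3: DF={B6}
  B4: DF={B5}
  B5: DF=∅
  B6: DF={B2}

DF(B1) = ["B5"]

Answer: ["B5"]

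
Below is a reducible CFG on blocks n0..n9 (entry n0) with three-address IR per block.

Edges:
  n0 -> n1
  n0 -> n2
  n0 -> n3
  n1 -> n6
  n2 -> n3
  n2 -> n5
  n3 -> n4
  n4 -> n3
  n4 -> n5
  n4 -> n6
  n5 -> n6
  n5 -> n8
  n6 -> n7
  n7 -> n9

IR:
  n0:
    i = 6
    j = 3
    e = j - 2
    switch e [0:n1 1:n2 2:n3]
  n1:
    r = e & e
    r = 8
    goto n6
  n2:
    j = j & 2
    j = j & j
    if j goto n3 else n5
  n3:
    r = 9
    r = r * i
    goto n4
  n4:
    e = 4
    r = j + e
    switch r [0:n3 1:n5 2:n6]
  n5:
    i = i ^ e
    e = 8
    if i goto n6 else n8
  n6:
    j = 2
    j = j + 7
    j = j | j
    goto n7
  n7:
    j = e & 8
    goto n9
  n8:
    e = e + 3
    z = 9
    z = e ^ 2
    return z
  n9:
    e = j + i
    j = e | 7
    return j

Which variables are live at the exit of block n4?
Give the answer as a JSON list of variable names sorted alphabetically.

Answer: ["e", "i", "j"]

Analysis:
Per-block:
  n0: {e,i,j} / ∅
  n1: {r} / {e}
  n2: {j} / {j}
  n3: {r} / {i}
  n4: {e,r} / {j}
  n5: {e,i} / {e,i}
  n6: {j} / ∅
  n7: {j} / {e}
  n8: {e,z} / {e}
  n9: {e,j} / {i,j}

Liveness:
  live n0: ∅→{e,i,j}
  live n1: {e,i}→{e,i}
  live n2: {e,i,j}→{e,i,j}
  live n3: {i,j}→{i,j}
  live n4: {i,j}→{e,i,j}
  live n5: {e,i}→{e,i}
  live n6: {e,i}→{e,i}
  live n7: {e,i}→{i,j}
  live n8: {e}→∅
  live n9: {i,j}→∅

live-out(n4) = ["e", "i", "j"]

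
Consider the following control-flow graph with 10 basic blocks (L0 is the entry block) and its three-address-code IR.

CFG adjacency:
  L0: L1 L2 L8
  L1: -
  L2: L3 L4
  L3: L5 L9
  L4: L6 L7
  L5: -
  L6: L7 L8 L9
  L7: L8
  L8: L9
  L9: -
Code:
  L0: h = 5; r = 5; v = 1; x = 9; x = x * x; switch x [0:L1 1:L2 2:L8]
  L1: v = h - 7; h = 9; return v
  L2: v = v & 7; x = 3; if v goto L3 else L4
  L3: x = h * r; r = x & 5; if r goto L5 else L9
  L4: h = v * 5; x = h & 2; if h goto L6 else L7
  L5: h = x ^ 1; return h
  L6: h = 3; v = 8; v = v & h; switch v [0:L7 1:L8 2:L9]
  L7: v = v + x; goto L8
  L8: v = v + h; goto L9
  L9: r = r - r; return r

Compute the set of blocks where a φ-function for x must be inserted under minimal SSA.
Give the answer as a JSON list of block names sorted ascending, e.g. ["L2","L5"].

idom tree: L1←L0 L2←L0 L3←L2 L4←L2 L5←L3 L6←L4 L7←L4 L8←L0 L9←L0
Dom at joins:
  L7: preds {L4,L6}: {L0,L2,L4} ∩ {L0,L2,L4,L6} = {L0,L2,L4}; idom=L4
  L8: preds {L0,L6,L7}: {L0} ∩ {L0,L2,L4,L6} ∩ {L0,L2,L4,L7} = {L0}; idom=L0
  L9: preds {L3,L6,L8}: {L0,L2,L3} ∩ {L0,L2,L4,L6} ∩ {L0,L8} = {L0}; idom=L0

DF derivation:
  join L7 pred L4: · stop@L4
  join L7 pred L6: L6 stop@L4
  join L8 pred L0: · stop@L0
  join L8 pred L6: L6→L4→L2 stop@L0
  join L8 pred L7: L7→L4→L2 stop@L0
  join L9 pred L3: L3→L2 stop@L0
  join L9 pred L6: L6→L4→L2 stop@L0
  join L9 pred L8: L8 stop@L0
  L0 → ∅
  L1 → ∅
  L2 → {L8,L9}
  L3 → {L9}
  L4 → {L8,L9}
  L5 → ∅
  L6 → {L7,L8,L9}
  L7 → {L8}
  L8 → {L9}
  L9 → ∅

φ for x: defs {L0,L2,L3,L4}
  DF⁺ = {L8,L9}

Answer: ["L8", "L9"]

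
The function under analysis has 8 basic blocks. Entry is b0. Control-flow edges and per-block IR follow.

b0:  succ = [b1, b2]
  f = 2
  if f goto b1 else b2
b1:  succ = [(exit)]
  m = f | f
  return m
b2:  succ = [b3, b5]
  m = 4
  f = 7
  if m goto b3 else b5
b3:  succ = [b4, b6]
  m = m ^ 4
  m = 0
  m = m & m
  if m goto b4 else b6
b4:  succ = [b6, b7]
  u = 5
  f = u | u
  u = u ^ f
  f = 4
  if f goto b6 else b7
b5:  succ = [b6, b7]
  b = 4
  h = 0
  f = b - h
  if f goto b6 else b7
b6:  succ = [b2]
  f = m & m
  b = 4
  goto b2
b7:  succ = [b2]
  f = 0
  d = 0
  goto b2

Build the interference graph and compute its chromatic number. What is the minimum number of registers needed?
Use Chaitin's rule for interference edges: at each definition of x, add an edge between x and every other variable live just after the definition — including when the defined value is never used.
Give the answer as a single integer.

Per-block:
  b0: def={f} ue=∅
  b1: def={m} ue={f}
  b2: def={f,m} ue=∅
  b3: def={m} ue={m}
  b4: def={f,u} ue=∅
  b5: def={b,f,h} ue=∅
  b6: def={b,f} ue={m}
  b7: def={d,f} ue=∅

Live sets:
  b0: in=∅ out={f}
  b1: in={f} out=∅
  b2: in=∅ out={m}
  b3: in={m} out={m}
  b4: in={m} out={m}
  b5: in={m} out={m}
  b6: in={m} out=∅
  b7: in=∅ out=∅

Conflict graph:
  b: {h,m}
  d: ∅
  f: {m,u}
  h: {b,m}
  m: {b,f,h,u}
  u: {f,m}

Chromatic number:
  clique {b,h,m} ⇒ need ≥ 3
  assign b→c1 d→c0 f→c1 h→c2 m→c0 u→c2 — no edge inside a register ⇒ χ ≤ 3
  χ = 3

Answer: 3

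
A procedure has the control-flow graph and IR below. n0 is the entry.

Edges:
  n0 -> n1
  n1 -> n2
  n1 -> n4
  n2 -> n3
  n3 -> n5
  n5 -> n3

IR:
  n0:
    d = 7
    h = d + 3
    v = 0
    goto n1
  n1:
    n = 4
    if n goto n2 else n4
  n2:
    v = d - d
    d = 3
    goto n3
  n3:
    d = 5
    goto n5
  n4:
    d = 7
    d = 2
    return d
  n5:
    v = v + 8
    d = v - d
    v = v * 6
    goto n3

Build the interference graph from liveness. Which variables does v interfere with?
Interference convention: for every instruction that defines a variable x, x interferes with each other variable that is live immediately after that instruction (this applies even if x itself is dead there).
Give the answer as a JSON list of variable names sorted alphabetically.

def/use:
  n0: def={d,h,v} ue=∅
  n1: def={n} ue=∅
  n2: def={d,v} ue={d}
  n3: def={d} ue=∅
  n4: def={d} ue=∅
  n5: def={d,v} ue={d,v}

Backward fixpoint:
  live n0: ∅→{d}
  live n1: {d}→{d}
  live n2: {d}→{v}
  live n3: {v}→{d,v}
  live n4: ∅→∅
  live n5: {d,v}→{v}

Interfere edges:
  d↔{h,n,v}
  h↔{d}
  n↔{d}
  v↔{d}

N(v) = ["d"]

Answer: ["d"]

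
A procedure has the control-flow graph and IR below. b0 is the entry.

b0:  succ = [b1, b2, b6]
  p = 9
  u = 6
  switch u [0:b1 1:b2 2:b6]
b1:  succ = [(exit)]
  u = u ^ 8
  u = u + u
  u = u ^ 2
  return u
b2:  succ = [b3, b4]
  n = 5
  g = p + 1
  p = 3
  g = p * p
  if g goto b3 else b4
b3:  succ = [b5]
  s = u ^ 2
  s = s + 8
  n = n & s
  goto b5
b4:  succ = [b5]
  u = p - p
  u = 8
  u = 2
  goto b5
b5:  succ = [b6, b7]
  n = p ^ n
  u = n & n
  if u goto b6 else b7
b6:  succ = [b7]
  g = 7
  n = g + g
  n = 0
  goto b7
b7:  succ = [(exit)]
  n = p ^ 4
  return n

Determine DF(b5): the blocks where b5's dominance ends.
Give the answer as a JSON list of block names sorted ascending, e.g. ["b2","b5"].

Answer: ["b6", "b7"]

Working:
idom tree: b1←b0 b2←b0 b3←b2 b4←b2 b5←b2 b6←b0 b7←b0
Dom at joins:
  b5: preds {b3,b4}: {b0,b2,b3} ∩ {b0,b2,b4} = {b0,b2}; idom=b2
  b6: preds {b0,b5}: {b0} ∩ {b0,b2,b5} = {b0}; idom=b0
  b7: preds {b5,b6}: {b0,b2,b5} ∩ {b0,b6} = {b0}; idom=b0

Frontier:
  b5←b3: walk b3 to b2
  b5←b4: walk b4 to b2
  b6←b0: walk · to b0
  b6←b5: walk b5→b2 to b0
  b7←b5: walk b5→b2 to b0
  b7←b6: walk b6 to b0
  DF(b0)=∅
  DF(b1)=∅
  DF(b2)={b6,b7}
  DF(b3)={b5}
  DF(b4)={b5}
  DF(b5)={b6,b7}
  DF(b6)={b7}
  DF(b7)=∅

DF(b5) = ["b6", "b7"]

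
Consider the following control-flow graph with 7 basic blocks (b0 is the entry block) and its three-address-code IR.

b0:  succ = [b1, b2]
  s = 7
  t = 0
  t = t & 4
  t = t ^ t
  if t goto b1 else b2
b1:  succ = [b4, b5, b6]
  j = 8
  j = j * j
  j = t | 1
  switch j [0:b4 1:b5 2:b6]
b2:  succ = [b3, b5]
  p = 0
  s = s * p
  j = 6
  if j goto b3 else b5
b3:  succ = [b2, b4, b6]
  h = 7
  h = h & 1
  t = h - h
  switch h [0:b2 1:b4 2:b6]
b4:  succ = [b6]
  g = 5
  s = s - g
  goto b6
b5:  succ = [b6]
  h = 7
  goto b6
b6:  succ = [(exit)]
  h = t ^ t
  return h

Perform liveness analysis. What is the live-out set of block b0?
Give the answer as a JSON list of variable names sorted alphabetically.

Answer: ["s", "t"]

Derivation:
Per-block:
  b0: {s,t} / ∅
  b1: {j} / {t}
  b2: {j,p,s} / {s}
  b3: {h,t} / ∅
  b4: {g,s} / {s}
  b5: {h} / ∅
  b6: {h} / {t}

Liveness:
  live b0: ∅→{s,t}
  live b1: {s,t}→{s,t}
  live b2: {s,t}→{s,t}
  live b3: {s}→{s,t}
  live b4: {s,t}→{t}
  live b5: {t}→{t}
  live b6: {t}→∅

live-out(b0) = ["s", "t"]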